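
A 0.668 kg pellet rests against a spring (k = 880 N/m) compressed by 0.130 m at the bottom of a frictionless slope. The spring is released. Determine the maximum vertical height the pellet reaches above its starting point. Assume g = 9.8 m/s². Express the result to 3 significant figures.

h = 1.14 m

All spring PE becomes gravitational PE at the highest point: ½kx² = mgh
h = kx²/(2mg) = (880)(0.130)²/(2 × 0.668 × 9.8) = 1.136 m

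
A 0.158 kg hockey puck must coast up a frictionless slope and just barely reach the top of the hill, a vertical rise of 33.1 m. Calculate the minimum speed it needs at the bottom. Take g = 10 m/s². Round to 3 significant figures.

v = 25.7 m/s

At the top it is momentarily at rest, so all KE converts to PE: ½mv² = mgh
v = √(2gh) = √(2 × 10 × 33.1) = 25.73 m/s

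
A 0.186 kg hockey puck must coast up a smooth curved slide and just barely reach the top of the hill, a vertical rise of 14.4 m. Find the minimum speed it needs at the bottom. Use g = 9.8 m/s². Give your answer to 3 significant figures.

v = 16.8 m/s

At the top it is momentarily at rest, so all KE converts to PE: ½mv² = mgh
v = √(2gh) = √(2 × 9.8 × 14.4) = 16.80 m/s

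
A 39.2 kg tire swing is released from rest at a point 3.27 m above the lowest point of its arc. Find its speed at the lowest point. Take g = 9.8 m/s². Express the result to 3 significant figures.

Equating total energy at the two states: mgh = ½mv²
The mass cancels from both sides.
v = √(2gh) = √(2 × 9.8 × 3.27) = √64.092 = 8.006 m/s

v = 8.01 m/s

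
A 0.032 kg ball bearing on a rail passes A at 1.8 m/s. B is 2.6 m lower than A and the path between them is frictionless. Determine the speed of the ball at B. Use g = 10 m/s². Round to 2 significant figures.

v = 7.4 m/s

Equating total energy at the two states: ½mv₀² + mgh = ½mv²
v² = v₀² + 2gh = (1.8)² + 2(10)(2.6) = 55.240
v = √55.240 = 7.432 m/s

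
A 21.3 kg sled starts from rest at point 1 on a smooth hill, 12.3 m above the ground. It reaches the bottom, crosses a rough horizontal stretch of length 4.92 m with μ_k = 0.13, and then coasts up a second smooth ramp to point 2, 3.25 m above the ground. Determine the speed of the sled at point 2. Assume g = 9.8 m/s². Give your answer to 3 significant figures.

Energy at 1: mgh₁ = (21.3)(9.8)(12.3) = 2567.5 J
Friction loss: W_f = μ_k mg d = 133.5 J
At 2: ½mv² + mgh₂ = mgh₁ − W_f
½mv² = 2567.5 − 133.5 − 678.40 = 1755.6 J
v = √(2 × 1755.6/21.3) = 12.84 m/s

v = 12.8 m/s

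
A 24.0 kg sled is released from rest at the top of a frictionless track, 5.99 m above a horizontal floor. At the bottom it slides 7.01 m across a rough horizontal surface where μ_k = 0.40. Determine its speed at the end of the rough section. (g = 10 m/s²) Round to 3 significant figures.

Energy bookkeeping (friction removes W_f = μ_k N d):
mgh = ½mv² + μ_k m g d
W_f = μ_k mg d = (0.40)(24.0)(10)(7.01) = 673.0 J
½mv² = mgh − W_f = 1437.6 − 673.0 = 764.64 J
v = √(2 × 764.64/24.0) = 7.982 m/s

v = 7.98 m/s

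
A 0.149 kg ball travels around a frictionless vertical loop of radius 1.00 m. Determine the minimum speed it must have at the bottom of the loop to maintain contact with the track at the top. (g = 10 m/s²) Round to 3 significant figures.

v = 7.07 m/s

At the top: mg = mv_top²/r ⇒ v_top² = gr = 10.00 m²/s²
Energy from bottom to top (height 2r): ½mv_bot² = ½mv_top² + mg(2r)
v_bot² = gr + 4gr = 5gr = 50.00
v_bot = √(5gr) = 7.071 m/s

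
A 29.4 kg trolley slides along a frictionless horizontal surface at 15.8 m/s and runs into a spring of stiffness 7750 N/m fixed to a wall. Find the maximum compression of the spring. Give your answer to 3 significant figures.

x = 0.973 m

At max compression the trolley is momentarily at rest: ½mv² = ½kx²
x = v√(m/k) = 15.8 × √(29.4/7750) = 0.9732 m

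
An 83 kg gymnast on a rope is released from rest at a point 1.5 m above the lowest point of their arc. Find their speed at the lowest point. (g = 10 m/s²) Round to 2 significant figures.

v = 5.5 m/s

Equating total energy at the two states: mgh = ½mv²
v = √(2gh) = √(2 × 10 × 1.5) = √30.000 = 5.477 m/s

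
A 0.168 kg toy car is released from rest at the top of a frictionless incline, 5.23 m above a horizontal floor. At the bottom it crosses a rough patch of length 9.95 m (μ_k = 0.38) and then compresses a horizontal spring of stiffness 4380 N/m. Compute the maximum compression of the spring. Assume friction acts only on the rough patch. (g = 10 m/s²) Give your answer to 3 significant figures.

Initial energy: E₁ = mgh = (0.168)(10)(5.23) = 8.7864 J
Friction removes W_f = μ_k mg d = (0.38)(0.168)(10)(9.95) = 6.352 J
Energy reaching the spring: E = 8.7864 − 6.352 = 2.4343 J
At max compression ½kx² = E ⇒ x = √(2E/k) = √(2 × 2.4343/4380) = 0.03334 m

x = 0.0333 m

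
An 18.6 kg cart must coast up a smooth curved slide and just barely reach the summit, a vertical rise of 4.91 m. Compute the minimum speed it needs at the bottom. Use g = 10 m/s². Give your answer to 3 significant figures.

At the top it is momentarily at rest, so all KE converts to PE: ½mv² = mgh
v = √(2gh) = √(2 × 10 × 4.91) = 9.910 m/s

v = 9.91 m/s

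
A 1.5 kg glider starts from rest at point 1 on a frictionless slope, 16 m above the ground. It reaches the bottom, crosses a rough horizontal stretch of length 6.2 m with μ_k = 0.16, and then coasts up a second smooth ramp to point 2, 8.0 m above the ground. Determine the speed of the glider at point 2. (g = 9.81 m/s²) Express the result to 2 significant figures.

v = 12 m/s

Energy at 1: mgh₁ = (1.5)(9.81)(16) = 235.44 J
Friction loss: W_f = μ_k mg d = 14.60 J
At 2: ½mv² + mgh₂ = mgh₁ − W_f
½mv² = 235.44 − 14.60 − 117.72 = 103.12 J
v = √(2 × 103.12/1.5) = 11.73 m/s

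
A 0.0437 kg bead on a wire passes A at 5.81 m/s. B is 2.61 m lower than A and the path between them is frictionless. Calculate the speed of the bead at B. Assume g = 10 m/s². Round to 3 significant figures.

Equating total energy at the two states: ½mv₀² + mgh = ½mv²
The mass cancels from both sides.
v² = v₀² + 2gh = (5.81)² + 2(10)(2.61) = 85.956
v = √85.956 = 9.271 m/s

v = 9.27 m/s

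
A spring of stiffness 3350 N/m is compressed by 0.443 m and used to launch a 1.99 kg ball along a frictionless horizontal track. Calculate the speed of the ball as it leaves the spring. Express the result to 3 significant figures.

v = 18.2 m/s

Conservation of energy: ½kx² = ½mv²
v = x√(k/m) = 0.443 × √(3350/1.99) = 18.18 m/s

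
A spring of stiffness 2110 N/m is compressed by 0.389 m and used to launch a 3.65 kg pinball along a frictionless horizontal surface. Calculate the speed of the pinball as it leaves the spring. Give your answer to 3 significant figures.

v = 9.35 m/s

Spring PE converts entirely to kinetic energy: ½kx² = ½mv²
v = x√(k/m) = 0.389 × √(2110/3.65) = 9.353 m/s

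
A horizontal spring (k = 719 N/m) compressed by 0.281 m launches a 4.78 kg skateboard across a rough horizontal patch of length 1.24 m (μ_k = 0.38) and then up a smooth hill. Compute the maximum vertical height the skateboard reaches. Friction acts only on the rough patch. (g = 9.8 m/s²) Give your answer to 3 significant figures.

h = 0.135 m

Spring energy: E₀ = ½kx² = ½(719)(0.281)² = 28.386 J
Friction: W_f = μ_k mg d = (0.38)(4.78)(9.8)(1.24) = 22.07 J
Energy at base of ramp: E = 28.386 − 22.07 = 6.3136 J
At max height all remaining energy is PE: mgh = E ⇒ h = E/(mg) = 6.3136/(4.78 × 9.8) = 0.1348 m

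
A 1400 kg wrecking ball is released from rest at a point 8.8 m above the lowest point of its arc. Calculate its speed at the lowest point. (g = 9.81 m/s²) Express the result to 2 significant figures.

v = 13 m/s

Mechanical energy is conserved (no friction): mgh = ½mv²
v = √(2gh) = √(2 × 9.81 × 8.8) = √172.66 = 13.14 m/s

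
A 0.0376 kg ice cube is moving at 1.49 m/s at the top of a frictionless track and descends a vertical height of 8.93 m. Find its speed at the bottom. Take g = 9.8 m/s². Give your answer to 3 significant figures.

v = 13.3 m/s

Equating total energy at the two states: ½mv₀² + mgh = ½mv²
v² = v₀² + 2gh = (1.49)² + 2(9.8)(8.93) = 177.25
v = √177.25 = 13.31 m/s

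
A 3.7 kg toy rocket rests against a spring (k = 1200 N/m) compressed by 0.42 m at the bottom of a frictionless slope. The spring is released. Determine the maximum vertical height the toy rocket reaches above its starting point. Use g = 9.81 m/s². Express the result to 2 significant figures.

Energy conservation from release to the highest point: ½kx² = mgh
h = kx²/(2mg) = (1200)(0.42)²/(2 × 3.7 × 9.81) = 2.916 m

h = 2.9 m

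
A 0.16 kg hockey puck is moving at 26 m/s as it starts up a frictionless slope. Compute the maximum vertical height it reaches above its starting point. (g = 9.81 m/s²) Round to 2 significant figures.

Setting KE at the bottom equal to PE gained: ½mv² = mgh
h = v²/(2g) = 26²/(2 × 9.81) = 34.45 m

h = 34 m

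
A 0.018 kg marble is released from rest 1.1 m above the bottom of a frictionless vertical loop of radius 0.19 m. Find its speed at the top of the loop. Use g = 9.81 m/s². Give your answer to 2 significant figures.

Energy conservation: mgh = ½mv_top² + mg(2r)
v_top² = 2g(h − 2r) = 2(9.81)(1.1 − 0.3800) = 14.13
v_top = 3.759 m/s

v = 3.8 m/s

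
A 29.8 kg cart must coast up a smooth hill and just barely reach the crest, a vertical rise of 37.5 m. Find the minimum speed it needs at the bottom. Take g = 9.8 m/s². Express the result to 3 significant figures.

At the top it is momentarily at rest, so all KE converts to PE: ½mv² = mgh
v = √(2gh) = √(2 × 9.8 × 37.5) = 27.11 m/s

v = 27.1 m/s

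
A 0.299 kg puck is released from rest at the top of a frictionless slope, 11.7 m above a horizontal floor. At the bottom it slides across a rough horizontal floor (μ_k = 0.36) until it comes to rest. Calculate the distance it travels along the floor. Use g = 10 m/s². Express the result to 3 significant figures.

Energy at the top = energy at the end + work done against friction:
At rest all PE has been dissipated by friction: mgh = μ_k m g d
d = h/μ_k = 11.7/0.36 = 32.50 m

d = 32.5 m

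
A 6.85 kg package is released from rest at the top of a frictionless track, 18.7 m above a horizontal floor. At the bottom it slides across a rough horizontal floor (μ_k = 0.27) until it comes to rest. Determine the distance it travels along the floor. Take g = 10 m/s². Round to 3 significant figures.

Energy bookkeeping (friction removes W_f = μ_k N d):
At rest all PE has been dissipated by friction: mgh = μ_k m g d
d = h/μ_k = 18.7/0.27 = 69.26 m

d = 69.3 m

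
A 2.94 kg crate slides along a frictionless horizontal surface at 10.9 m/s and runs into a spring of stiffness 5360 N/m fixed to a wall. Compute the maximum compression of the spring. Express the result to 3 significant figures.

Conservation of energy between contact and max compression: ½mv² = ½kx²
x = v√(m/k) = 10.9 × √(2.94/5360) = 0.2553 m

x = 0.255 m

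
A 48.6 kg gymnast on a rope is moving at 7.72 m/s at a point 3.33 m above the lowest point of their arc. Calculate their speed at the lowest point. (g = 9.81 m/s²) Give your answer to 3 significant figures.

Mechanical energy is conserved (no friction): ½mv₀² + mgh = ½mv²
v² = v₀² + 2gh = (7.72)² + 2(9.81)(3.33) = 124.93
v = √124.93 = 11.18 m/s

v = 11.2 m/s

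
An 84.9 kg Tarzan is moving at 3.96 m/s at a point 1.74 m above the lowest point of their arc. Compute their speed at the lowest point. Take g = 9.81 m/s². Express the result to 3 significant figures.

v = 7.06 m/s

Equating total energy at the two states: ½mv₀² + mgh = ½mv²
v² = v₀² + 2gh = (3.96)² + 2(9.81)(1.74) = 49.820
v = √49.820 = 7.058 m/s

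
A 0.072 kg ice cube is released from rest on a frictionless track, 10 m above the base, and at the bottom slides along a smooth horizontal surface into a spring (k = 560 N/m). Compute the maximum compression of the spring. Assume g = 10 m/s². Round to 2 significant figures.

Gravitational PE at the top equals spring PE at max compression: mgh = ½kx²
x = √(2mgh/k) = √(2 × 0.072 × 10 × 10 / 560) = 0.1604 m

x = 0.16 m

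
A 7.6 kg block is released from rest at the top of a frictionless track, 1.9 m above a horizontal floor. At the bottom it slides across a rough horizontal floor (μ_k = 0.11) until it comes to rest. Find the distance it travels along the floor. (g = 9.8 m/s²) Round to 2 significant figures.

d = 17 m

Applying the work–energy principle:
At rest all PE has been dissipated by friction: mgh = μ_k m g d
d = h/μ_k = 1.9/0.11 = 17.27 m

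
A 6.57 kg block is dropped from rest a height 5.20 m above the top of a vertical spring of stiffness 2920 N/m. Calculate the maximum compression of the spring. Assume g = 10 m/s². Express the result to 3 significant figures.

x = 0.507 m

Let x be the compression. The total drop is H + x, and the block is instantaneously at rest at max compression, so energy conservation gives:
mg(H + x) = ½kx²
½(2920)x² − (6.57)(10)x − (6.57)(10)(5.20) = 0
1460x² − 65.70x − 341.6 = 0
x = [65.70 + √(4316 + 1.9952e+06)]/(2 × 1460) = 0.5068 m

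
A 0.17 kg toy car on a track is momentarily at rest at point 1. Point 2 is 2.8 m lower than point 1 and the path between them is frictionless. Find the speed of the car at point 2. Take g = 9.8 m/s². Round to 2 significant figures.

v = 7.4 m/s

Equating total energy at the two states: mgh = ½mv²
v = √(2gh) = √(2 × 9.8 × 2.8) = √54.880 = 7.408 m/s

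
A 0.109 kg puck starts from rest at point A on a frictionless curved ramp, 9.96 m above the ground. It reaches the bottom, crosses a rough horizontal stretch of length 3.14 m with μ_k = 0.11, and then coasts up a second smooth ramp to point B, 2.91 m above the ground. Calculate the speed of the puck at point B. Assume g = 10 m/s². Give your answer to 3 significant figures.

v = 11.6 m/s

Energy at A: mgh₁ = (0.109)(10)(9.96) = 10.856 J
Friction loss: W_f = μ_k mg d = 0.3765 J
At B: ½mv² + mgh₂ = mgh₁ − W_f
½mv² = 10.856 − 0.3765 − 3.1719 = 7.3080 J
v = √(2 × 7.3080/0.109) = 11.58 m/s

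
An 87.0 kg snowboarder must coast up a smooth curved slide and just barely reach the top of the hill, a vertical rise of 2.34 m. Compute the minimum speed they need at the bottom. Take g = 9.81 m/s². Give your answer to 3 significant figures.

At the top they are momentarily at rest, so all KE converts to PE: ½mv² = mgh
v = √(2gh) = √(2 × 9.81 × 2.34) = 6.776 m/s

v = 6.78 m/s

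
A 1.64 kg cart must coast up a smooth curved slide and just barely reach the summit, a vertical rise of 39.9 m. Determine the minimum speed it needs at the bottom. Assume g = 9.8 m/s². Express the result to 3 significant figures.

At the top it is momentarily at rest, so all KE converts to PE: ½mv² = mgh
v = √(2gh) = √(2 × 9.8 × 39.9) = 27.96 m/s

v = 28.0 m/s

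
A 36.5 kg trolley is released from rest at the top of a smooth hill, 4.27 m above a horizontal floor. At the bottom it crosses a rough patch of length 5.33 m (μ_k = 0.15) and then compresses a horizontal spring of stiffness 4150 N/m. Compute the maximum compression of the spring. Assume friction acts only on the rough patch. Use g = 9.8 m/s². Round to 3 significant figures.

x = 0.773 m

Initial energy: E₁ = mgh = (36.5)(9.8)(4.27) = 1527.4 J
Friction removes W_f = μ_k mg d = (0.15)(36.5)(9.8)(5.33) = 286.0 J
Energy reaching the spring: E = 1527.4 − 286.0 = 1241.4 J
At max compression ½kx² = E ⇒ x = √(2E/k) = √(2 × 1241.4/4150) = 0.7735 m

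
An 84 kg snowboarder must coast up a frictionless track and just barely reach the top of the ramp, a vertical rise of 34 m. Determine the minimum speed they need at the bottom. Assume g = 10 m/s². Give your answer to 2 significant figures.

At the top they are momentarily at rest, so all KE converts to PE: ½mv² = mgh
v = √(2gh) = √(2 × 10 × 34) = 26.08 m/s

v = 26 m/s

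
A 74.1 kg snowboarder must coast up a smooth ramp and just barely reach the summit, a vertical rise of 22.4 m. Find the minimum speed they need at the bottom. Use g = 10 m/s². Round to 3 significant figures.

At the top they are momentarily at rest, so all KE converts to PE: ½mv² = mgh
v = √(2gh) = √(2 × 10 × 22.4) = 21.17 m/s

v = 21.2 m/s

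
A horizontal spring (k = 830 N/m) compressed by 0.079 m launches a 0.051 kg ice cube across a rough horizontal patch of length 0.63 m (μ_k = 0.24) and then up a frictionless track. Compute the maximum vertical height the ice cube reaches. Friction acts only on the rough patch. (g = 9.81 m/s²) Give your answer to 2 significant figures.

Spring energy: E₀ = ½kx² = ½(830)(0.079)² = 2.5900 J
Friction: W_f = μ_k mg d = (0.24)(0.051)(9.81)(0.63) = 0.07565 J
Energy at base of ramp: E = 2.5900 − 0.07565 = 2.5144 J
At max height all remaining energy is PE: mgh = E ⇒ h = E/(mg) = 2.5144/(0.051 × 9.81) = 5.026 m

h = 5.0 m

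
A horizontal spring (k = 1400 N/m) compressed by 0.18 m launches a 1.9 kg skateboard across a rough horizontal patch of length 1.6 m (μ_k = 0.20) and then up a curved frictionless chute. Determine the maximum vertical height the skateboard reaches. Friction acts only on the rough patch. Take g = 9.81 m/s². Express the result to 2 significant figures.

h = 0.90 m

Spring energy: E₀ = ½kx² = ½(1400)(0.18)² = 22.680 J
Friction: W_f = μ_k mg d = (0.20)(1.9)(9.81)(1.6) = 5.964 J
Energy at base of ramp: E = 22.680 − 5.964 = 16.716 J
At max height all remaining energy is PE: mgh = E ⇒ h = E/(mg) = 16.716/(1.9 × 9.81) = 0.8968 m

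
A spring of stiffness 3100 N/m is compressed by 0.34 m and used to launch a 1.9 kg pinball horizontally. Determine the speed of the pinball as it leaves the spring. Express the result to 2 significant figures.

The pinball leaves the spring when the spring is at natural length, so ½kx² = ½mv²
v = x√(k/m) = 0.34 × √(3100/1.9) = 13.73 m/s

v = 14 m/s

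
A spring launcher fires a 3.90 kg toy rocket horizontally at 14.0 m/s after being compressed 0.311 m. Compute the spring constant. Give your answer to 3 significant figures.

k = 7900 N/m

Energy stored in the spring equals the launch KE: ½kx² = ½mv²
k = mv²/x² = (3.90)(14.0)²/(0.311)² = 7903 N/m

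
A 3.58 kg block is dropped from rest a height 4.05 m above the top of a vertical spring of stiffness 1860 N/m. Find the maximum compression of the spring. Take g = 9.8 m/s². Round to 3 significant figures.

Take the reference level at the top of the uncompressed spring. At max compression the block has fallen H + x and is momentarily at rest:
mg(H + x) = ½kx²
½(1860)x² − (3.58)(9.8)x − (3.58)(9.8)(4.05) = 0
930.0x² − 35.08x − 142.1 = 0
x = [35.08 + √(1231 + 528576)]/(2 × 930.0) = 0.4102 m

x = 0.410 m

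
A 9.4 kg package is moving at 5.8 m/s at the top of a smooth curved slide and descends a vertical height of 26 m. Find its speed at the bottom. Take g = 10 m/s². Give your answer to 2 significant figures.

By conservation of mechanical energy, ½mv₀² + mgh = ½mv²
The mass cancels from both sides.
v² = v₀² + 2gh = (5.8)² + 2(10)(26) = 553.64
v = √553.64 = 23.53 m/s

v = 24 m/s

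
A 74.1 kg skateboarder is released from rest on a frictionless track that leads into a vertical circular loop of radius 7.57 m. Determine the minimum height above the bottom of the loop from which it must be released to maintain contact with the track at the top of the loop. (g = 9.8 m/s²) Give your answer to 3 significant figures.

h = 18.9 m

At the top, for minimum speed gravity alone supplies the centripetal force: mg = mv_top²/r ⇒ v_top² = gr = 74.19 m²/s²
Energy conservation from release height h to the top (height 2r): mgh = ½mv_top² + mg(2r)
h = v_top²/(2g) + 2r = r/2 + 2r = 5r/2 = 18.93 m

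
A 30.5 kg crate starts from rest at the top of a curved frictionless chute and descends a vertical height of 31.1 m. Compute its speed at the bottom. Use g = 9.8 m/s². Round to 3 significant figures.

Equating total energy at the two states: mgh = ½mv²
v = √(2gh) = √(2 × 9.8 × 31.1) = √609.56 = 24.69 m/s

v = 24.7 m/s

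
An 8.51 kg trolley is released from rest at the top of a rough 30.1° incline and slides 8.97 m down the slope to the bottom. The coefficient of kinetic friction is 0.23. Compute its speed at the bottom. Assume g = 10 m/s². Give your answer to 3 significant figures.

Taking the bottom as reference, mgh = ½mv² + μ_k N L with h = L sinθ, N = mg cosθ:
mgh = mgL sinθ = (8.51)(10)(8.97)sin30.1° = 382.83 J
W_f = μ_k mg cosθ · L = (0.23)(8.51)(10)cos30.1°·8.97 = 151.9 J
½mv² = 382.83 − 151.9 = 230.93 J
v = √(2 × 230.93/8.51) = 7.367 m/s

v = 7.37 m/s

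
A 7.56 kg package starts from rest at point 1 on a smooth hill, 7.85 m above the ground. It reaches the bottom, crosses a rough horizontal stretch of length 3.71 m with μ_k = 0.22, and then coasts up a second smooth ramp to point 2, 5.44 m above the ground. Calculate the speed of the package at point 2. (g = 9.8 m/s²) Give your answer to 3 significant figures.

v = 5.59 m/s

Energy at 1: mgh₁ = (7.56)(9.8)(7.85) = 581.59 J
Friction loss: W_f = μ_k mg d = 60.47 J
At 2: ½mv² + mgh₂ = mgh₁ − W_f
½mv² = 581.59 − 60.47 − 403.04 = 118.08 J
v = √(2 × 118.08/7.56) = 5.589 m/s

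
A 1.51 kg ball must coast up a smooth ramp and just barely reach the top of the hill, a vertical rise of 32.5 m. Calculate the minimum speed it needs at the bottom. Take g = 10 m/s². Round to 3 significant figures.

v = 25.5 m/s

At the top it is momentarily at rest, so all KE converts to PE: ½mv² = mgh
v = √(2gh) = √(2 × 10 × 32.5) = 25.50 m/s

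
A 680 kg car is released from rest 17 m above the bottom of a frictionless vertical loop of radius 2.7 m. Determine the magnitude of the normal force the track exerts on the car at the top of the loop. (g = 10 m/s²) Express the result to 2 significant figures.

Energy from release to top (height 2r): mgh = ½mv_top² + mg(2r)
v_top² = 2g(h − 2r) = 2(10)(17 − 5.400) = 232.00 m²/s²
At the top, both N and weight point toward the centre: N + mg = mv_top²/r
N = m(v_top²/r − g) = 680(232.00/2.7 − 10) = 51630 N

N = 52000 N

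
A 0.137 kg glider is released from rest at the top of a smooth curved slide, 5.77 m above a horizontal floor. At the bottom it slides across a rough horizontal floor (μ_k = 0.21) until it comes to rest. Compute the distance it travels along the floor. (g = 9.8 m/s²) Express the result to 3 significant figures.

d = 27.5 m

Energy at the top = energy at the end + work done against friction:
At rest all PE has been dissipated by friction: mgh = μ_k m g d
d = h/μ_k = 5.77/0.21 = 27.48 m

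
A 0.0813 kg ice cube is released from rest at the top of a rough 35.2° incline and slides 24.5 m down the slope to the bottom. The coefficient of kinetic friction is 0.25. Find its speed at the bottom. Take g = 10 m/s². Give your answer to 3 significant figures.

v = 13.5 m/s

Taking the bottom as reference, mgh = ½mv² + μ_k N L with h = L sinθ, N = mg cosθ:
mgh = mgL sinθ = (0.0813)(10)(24.5)sin35.2° = 11.482 J
W_f = μ_k mg cosθ · L = (0.25)(0.0813)(10)cos35.2°·24.5 = 4.069 J
½mv² = 11.482 − 4.069 = 7.4126 J
v = √(2 × 7.4126/0.0813) = 13.50 m/s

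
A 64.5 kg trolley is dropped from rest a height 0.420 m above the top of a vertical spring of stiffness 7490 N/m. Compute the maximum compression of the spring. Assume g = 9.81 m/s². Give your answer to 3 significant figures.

x = 0.364 m

Take the reference level at the top of the uncompressed spring. At max compression the trolley has fallen H + x and is momentarily at rest:
mg(H + x) = ½kx²
½(7490)x² − (64.5)(9.81)x − (64.5)(9.81)(0.420) = 0
3745x² − 632.7x − 265.8 = 0
x = [632.7 + √(400366 + 3.9810e+06)]/(2 × 3745) = 0.3639 m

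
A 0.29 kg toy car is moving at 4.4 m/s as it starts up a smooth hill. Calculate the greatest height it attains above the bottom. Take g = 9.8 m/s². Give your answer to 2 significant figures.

h = 0.99 m

Setting KE at the bottom equal to PE gained: ½mv² = mgh
h = v²/(2g) = 4.4²/(2 × 9.8) = 0.9878 m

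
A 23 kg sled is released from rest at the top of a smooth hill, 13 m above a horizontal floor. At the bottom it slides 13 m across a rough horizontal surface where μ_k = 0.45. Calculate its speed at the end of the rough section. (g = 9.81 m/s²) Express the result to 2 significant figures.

Applying the work–energy principle:
mgh = ½mv² + μ_k m g d
W_f = μ_k mg d = (0.45)(23)(9.81)(13) = 1320 J
½mv² = mgh − W_f = 2933.2 − 1320 = 1613.3 J
v = √(2 × 1613.3/23) = 11.84 m/s

v = 12 m/s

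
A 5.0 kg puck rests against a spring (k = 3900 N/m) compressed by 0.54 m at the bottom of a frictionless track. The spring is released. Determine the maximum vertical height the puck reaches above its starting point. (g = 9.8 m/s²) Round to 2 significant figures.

Energy conservation from release to the highest point: ½kx² = mgh
h = kx²/(2mg) = (3900)(0.54)²/(2 × 5.0 × 9.8) = 11.60 m

h = 12 m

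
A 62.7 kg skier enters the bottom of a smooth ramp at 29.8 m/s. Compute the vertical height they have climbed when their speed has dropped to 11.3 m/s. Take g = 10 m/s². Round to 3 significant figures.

h = 38.0 m

Conservation of energy: ½mv₁² = ½mv₂² + mgh
h = (v₁² − v₂²)/(2g) = (29.8² − 11.3²)/(2 × 10) = 38.02 m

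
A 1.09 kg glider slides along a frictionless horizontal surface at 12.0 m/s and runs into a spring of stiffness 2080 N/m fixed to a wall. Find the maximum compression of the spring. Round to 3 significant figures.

x = 0.275 m

At max compression the glider is momentarily at rest: ½mv² = ½kx²
x = v√(m/k) = 12.0 × √(1.09/2080) = 0.2747 m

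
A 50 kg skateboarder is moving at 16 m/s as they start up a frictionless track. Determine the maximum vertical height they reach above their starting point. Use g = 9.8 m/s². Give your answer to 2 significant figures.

h = 13 m

Setting KE at the bottom equal to PE gained: ½mv² = mgh
h = v²/(2g) = 16²/(2 × 9.8) = 13.06 m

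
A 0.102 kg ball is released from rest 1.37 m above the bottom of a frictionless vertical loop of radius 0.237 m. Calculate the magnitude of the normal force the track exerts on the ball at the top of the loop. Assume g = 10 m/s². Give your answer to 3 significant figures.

Energy from release to top (height 2r): mgh = ½mv_top² + mg(2r)
v_top² = 2g(h − 2r) = 2(10)(1.37 − 0.4740) = 17.920 m²/s²
At the top, both N and weight point toward the centre: N + mg = mv_top²/r
N = m(v_top²/r − g) = 0.102(17.920/0.237 − 10) = 6.692 N

N = 6.69 N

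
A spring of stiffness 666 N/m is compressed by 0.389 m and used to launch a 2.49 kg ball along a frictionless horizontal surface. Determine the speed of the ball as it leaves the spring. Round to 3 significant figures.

The ball leaves the spring when the spring is at natural length, so ½kx² = ½mv²
v = x√(k/m) = 0.389 × √(666/2.49) = 6.362 m/s

v = 6.36 m/s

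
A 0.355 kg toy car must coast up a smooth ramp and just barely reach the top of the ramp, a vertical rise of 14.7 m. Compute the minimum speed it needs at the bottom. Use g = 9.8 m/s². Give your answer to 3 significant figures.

At the top it is momentarily at rest, so all KE converts to PE: ½mv² = mgh
v = √(2gh) = √(2 × 9.8 × 14.7) = 16.97 m/s

v = 17.0 m/s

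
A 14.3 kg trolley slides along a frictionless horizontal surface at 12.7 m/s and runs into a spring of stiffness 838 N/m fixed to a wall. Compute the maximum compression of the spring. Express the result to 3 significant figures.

x = 1.66 m

All KE is stored as spring PE at maximum compression: ½mv² = ½kx²
x = v√(m/k) = 12.7 × √(14.3/838) = 1.659 m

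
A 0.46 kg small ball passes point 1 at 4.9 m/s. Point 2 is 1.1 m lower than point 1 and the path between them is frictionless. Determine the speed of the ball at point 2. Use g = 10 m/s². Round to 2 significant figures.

v = 6.8 m/s

Mechanical energy is conserved (no friction): ½mv₀² + mgh = ½mv²
The mass cancels from both sides.
v² = v₀² + 2gh = (4.9)² + 2(10)(1.1) = 46.010
v = √46.010 = 6.783 m/s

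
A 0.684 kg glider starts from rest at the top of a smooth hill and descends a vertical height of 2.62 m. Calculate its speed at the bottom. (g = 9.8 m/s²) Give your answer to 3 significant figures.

v = 7.17 m/s

Equating total energy at the two states: mgh = ½mv²
v = √(2gh) = √(2 × 9.8 × 2.62) = √51.352 = 7.166 m/s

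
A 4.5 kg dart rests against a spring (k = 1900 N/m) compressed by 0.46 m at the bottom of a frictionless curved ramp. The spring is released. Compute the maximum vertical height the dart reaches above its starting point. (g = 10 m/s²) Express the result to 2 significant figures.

h = 4.5 m

At maximum height the dart is at rest, so ½kx² = mgh
h = kx²/(2mg) = (1900)(0.46)²/(2 × 4.5 × 10) = 4.467 m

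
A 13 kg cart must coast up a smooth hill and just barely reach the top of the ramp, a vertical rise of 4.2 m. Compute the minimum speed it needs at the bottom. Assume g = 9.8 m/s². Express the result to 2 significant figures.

v = 9.1 m/s

At the top it is momentarily at rest, so all KE converts to PE: ½mv² = mgh
v = √(2gh) = √(2 × 9.8 × 4.2) = 9.073 m/s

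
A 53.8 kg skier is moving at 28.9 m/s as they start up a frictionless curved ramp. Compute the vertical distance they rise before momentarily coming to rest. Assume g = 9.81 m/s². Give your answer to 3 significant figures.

h = 42.6 m

By energy conservation, ½mv² = mgh
h = v²/(2g) = 28.9²/(2 × 9.81) = 42.57 m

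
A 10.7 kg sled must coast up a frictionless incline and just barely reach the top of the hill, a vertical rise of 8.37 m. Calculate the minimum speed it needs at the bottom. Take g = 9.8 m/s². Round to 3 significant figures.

At the top it is momentarily at rest, so all KE converts to PE: ½mv² = mgh
v = √(2gh) = √(2 × 9.8 × 8.37) = 12.81 m/s

v = 12.8 m/s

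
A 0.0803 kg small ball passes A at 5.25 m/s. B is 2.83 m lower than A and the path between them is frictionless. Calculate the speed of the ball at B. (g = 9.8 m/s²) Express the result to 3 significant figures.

v = 9.11 m/s

Equating total energy at the two states: ½mv₀² + mgh = ½mv²
v² = v₀² + 2gh = (5.25)² + 2(9.8)(2.83) = 83.031
v = √83.031 = 9.112 m/s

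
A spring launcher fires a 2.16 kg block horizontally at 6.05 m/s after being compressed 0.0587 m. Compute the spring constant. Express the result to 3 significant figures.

k = 22900 N/m

Spring PE at full compression equals KE at release: ½kx² = ½mv²
k = mv²/x² = (2.16)(6.05)²/(0.0587)² = 22945 N/m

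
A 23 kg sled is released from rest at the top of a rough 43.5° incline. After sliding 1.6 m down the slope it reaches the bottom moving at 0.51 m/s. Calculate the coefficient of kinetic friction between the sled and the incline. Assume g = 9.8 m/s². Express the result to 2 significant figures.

μ_k = 0.94

The energy dissipated by friction is the PE lost minus the KE gained:
mgL sinθ = 248.25 J; ½mv² = 2.9912 J
W_f = 248.25 − 2.9912 = 245.3 J
μ_k = W_f/(mg cosθ · L) = 245.3/(163.5 × 1.6) = 0.9375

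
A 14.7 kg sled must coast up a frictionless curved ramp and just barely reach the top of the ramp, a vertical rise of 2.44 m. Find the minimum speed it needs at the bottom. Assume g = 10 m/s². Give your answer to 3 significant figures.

At the top it is momentarily at rest, so all KE converts to PE: ½mv² = mgh
v = √(2gh) = √(2 × 10 × 2.44) = 6.986 m/s

v = 6.99 m/s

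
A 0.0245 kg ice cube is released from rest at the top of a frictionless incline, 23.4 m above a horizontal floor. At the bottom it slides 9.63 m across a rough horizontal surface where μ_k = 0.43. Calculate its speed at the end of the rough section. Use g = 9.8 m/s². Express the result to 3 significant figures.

Applying the work–energy principle:
mgh = ½mv² + μ_k m g d
W_f = μ_k mg d = (0.43)(0.0245)(9.8)(9.63) = 0.9942 J
½mv² = mgh − W_f = 5.6183 − 0.9942 = 4.6241 J
v = √(2 × 4.6241/0.0245) = 19.43 m/s

v = 19.4 m/s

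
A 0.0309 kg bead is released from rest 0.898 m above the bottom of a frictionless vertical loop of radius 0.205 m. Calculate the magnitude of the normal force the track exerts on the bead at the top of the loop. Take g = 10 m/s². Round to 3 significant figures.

Energy from release to top (height 2r): mgh = ½mv_top² + mg(2r)
v_top² = 2g(h − 2r) = 2(10)(0.898 − 0.4100) = 9.7600 m²/s²
At the top, both N and weight point toward the centre: N + mg = mv_top²/r
N = m(v_top²/r − g) = 0.0309(9.7600/0.205 − 10) = 1.162 N

N = 1.16 N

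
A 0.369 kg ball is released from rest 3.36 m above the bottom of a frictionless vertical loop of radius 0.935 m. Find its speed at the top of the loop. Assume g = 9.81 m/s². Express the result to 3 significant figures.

v = 5.41 m/s

Energy conservation: mgh = ½mv_top² + mg(2r)
v_top² = 2g(h − 2r) = 2(9.81)(3.36 − 1.870) = 29.23
v_top = 5.407 m/s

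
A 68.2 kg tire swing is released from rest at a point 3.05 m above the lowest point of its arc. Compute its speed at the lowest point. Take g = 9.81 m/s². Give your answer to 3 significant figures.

v = 7.74 m/s

Equating total energy at the two states: mgh = ½mv²
The mass cancels from both sides.
v = √(2gh) = √(2 × 9.81 × 3.05) = √59.841 = 7.736 m/s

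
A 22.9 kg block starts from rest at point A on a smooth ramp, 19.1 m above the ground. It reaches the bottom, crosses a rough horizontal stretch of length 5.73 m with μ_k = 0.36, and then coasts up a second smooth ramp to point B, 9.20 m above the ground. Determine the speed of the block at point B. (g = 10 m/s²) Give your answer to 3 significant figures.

v = 12.5 m/s

Energy at A: mgh₁ = (22.9)(10)(19.1) = 4373.9 J
Friction loss: W_f = μ_k mg d = 472.4 J
At B: ½mv² + mgh₂ = mgh₁ − W_f
½mv² = 4373.9 − 472.4 − 2106.8 = 1794.7 J
v = √(2 × 1794.7/22.9) = 12.52 m/s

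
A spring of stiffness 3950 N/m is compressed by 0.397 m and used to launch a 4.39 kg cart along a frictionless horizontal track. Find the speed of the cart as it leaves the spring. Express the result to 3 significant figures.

The cart leaves the spring when the spring is at natural length, so ½kx² = ½mv²
v = x√(k/m) = 0.397 × √(3950/4.39) = 11.91 m/s

v = 11.9 m/s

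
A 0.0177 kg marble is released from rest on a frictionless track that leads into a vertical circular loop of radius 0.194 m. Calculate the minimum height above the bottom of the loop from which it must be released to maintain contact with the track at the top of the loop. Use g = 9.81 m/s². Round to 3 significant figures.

At the top, for minimum speed gravity alone supplies the centripetal force: mg = mv_top²/r ⇒ v_top² = gr = 1.903 m²/s²
Energy conservation from release height h to the top (height 2r): mgh = ½mv_top² + mg(2r)
h = v_top²/(2g) + 2r = r/2 + 2r = 5r/2 = 0.4850 m

h = 0.485 m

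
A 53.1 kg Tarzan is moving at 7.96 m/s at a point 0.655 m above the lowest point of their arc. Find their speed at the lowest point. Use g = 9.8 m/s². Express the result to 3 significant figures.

Equating total energy at the two states: ½mv₀² + mgh = ½mv²
v² = v₀² + 2gh = (7.96)² + 2(9.8)(0.655) = 76.200
v = √76.200 = 8.729 m/s

v = 8.73 m/s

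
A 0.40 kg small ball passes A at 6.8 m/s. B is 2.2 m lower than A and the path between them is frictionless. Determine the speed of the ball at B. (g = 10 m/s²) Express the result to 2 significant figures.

Mechanical energy is conserved (no friction): ½mv₀² + mgh = ½mv²
v² = v₀² + 2gh = (6.8)² + 2(10)(2.2) = 90.240
v = √90.240 = 9.499 m/s

v = 9.5 m/s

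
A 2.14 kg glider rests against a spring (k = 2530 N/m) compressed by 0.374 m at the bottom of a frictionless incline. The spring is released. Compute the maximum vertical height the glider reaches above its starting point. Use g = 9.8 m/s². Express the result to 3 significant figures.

h = 8.44 m

Energy conservation from release to the highest point: ½kx² = mgh
h = kx²/(2mg) = (2530)(0.374)²/(2 × 2.14 × 9.8) = 8.437 m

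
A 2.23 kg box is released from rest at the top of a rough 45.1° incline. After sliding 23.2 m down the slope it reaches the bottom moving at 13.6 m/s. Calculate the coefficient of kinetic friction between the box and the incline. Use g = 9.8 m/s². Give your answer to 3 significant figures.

μ_k = 0.427

Energy balance down the incline: mg L sinθ − ½mv² = μ_k (mg cosθ) L
mgL sinθ = 359.14 J; ½mv² = 206.23 J
W_f = 359.14 − 206.23 = 152.9 J
μ_k = W_f/(mg cosθ · L) = 152.9/(15.43 × 23.2) = 0.4273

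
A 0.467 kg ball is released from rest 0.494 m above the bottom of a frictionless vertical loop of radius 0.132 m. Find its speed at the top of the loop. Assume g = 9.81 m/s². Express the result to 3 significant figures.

v = 2.12 m/s

Energy conservation: mgh = ½mv_top² + mg(2r)
v_top² = 2g(h − 2r) = 2(9.81)(0.494 − 0.2640) = 4.513
v_top = 2.124 m/s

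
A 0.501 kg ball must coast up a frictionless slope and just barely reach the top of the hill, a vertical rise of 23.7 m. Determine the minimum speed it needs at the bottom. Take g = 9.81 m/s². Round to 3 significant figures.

v = 21.6 m/s

At the top it is momentarily at rest, so all KE converts to PE: ½mv² = mgh
v = √(2gh) = √(2 × 9.81 × 23.7) = 21.56 m/s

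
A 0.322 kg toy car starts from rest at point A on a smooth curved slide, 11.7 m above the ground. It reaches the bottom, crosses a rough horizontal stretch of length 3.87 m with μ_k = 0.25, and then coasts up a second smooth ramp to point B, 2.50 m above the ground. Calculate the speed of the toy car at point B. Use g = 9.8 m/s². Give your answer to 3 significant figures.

Energy at A: mgh₁ = (0.322)(9.8)(11.7) = 36.921 J
Friction loss: W_f = μ_k mg d = 3.053 J
At B: ½mv² + mgh₂ = mgh₁ − W_f
½mv² = 36.921 − 3.053 − 7.8890 = 25.978 J
v = √(2 × 25.978/0.322) = 12.70 m/s

v = 12.7 m/s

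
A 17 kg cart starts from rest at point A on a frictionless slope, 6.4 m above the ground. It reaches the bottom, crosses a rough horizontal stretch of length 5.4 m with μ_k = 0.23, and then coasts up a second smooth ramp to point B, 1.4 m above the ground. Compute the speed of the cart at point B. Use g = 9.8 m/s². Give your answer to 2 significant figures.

v = 8.6 m/s

Energy at A: mgh₁ = (17)(9.8)(6.4) = 1066.2 J
Friction loss: W_f = μ_k mg d = 206.9 J
At B: ½mv² + mgh₂ = mgh₁ − W_f
½mv² = 1066.2 − 206.9 − 233.24 = 626.08 J
v = √(2 × 626.08/17) = 8.582 m/s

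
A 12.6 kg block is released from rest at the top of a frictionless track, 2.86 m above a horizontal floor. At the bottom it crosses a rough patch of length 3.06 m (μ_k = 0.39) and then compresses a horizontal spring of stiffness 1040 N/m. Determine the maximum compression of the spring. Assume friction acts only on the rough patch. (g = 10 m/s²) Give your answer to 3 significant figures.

Initial energy: E₁ = mgh = (12.6)(10)(2.86) = 360.36 J
Friction removes W_f = μ_k mg d = (0.39)(12.6)(10)(3.06) = 150.4 J
Energy reaching the spring: E = 360.36 − 150.4 = 209.99 J
At max compression ½kx² = E ⇒ x = √(2E/k) = √(2 × 209.99/1040) = 0.6355 m

x = 0.635 m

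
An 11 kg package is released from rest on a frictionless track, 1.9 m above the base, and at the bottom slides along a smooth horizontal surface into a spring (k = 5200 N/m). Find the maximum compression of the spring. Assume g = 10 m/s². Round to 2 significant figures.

x = 0.28 m

At max compression the package is momentarily at rest: mgh = ½kx²
x = √(2mgh/k) = √(2 × 11 × 10 × 1.9 / 5200) = 0.2835 m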